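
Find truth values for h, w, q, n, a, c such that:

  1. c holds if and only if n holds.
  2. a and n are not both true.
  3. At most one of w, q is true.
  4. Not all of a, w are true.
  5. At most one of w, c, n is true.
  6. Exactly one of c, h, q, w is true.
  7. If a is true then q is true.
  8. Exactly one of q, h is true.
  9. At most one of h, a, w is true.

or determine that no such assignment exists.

h: False; w: False; q: True; n: False; a: True; c: False

  (1) c=F, n=F — same ✓
  (2) a=T, n=F — not both ✓
  (3) {w, q}: 1 true — at most one ✓
  (4) {a, w}: 1/2 true — not all ✓
  (5) {w, c, n}: 0 true — at most one ✓
  (6) {c, h, q, w}: 1 true — exactly one ✓
  (7) a=T ⇒ q: T ✓
  (8) {q, h}: 1 true — exactly one ✓
  (9) {h, a, w}: 1 true — at most one ✓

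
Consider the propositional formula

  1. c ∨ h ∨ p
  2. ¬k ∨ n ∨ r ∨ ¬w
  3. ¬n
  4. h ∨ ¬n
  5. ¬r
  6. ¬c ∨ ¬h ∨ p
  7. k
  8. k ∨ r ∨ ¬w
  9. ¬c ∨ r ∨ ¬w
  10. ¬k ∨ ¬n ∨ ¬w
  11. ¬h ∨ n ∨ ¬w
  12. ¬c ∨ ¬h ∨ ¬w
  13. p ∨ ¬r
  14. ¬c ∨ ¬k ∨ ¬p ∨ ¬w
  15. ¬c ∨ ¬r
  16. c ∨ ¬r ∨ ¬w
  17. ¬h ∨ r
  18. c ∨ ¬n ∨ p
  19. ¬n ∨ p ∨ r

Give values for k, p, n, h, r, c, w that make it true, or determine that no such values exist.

k=T, p=F, n=F, h=F, r=F, c=T, w=F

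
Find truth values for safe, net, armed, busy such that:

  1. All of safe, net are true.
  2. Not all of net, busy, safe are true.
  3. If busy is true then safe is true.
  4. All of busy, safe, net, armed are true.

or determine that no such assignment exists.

No satisfying assignment exists.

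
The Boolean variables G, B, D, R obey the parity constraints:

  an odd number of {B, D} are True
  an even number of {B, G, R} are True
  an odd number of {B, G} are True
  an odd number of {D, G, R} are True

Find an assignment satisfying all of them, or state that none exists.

G = True, B = False, D = True, R = True

{B, D}: 1 true → odd ✓
{B, G, R}: 2 true → even ✓
{B, G}: 1 true → odd ✓
{D, G, R}: 3 true → odd ✓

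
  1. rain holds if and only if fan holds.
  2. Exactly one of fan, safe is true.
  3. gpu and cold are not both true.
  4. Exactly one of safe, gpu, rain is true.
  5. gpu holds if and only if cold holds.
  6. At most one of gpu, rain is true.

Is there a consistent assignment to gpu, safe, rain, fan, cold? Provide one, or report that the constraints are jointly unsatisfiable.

gpu: False, safe: False, rain: True, fan: True, cold: False

  (1) rain=T, fan=T — same ✓
  (2) {fan, safe}: 1 true — exactly one ✓
  (3) gpu=F, cold=F — not both ✓
  (4) {safe, gpu, rain}: 1 true — exactly one ✓
  (5) gpu=F, cold=F — same ✓
  (6) {gpu, rain}: 1 true — at most one ✓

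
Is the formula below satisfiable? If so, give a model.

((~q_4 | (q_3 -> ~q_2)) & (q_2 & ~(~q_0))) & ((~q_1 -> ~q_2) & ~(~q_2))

q_0 = True, q_1 = True, q_2 = True, q_3 = False, q_4 = True

  (~q_4 | (q_3 -> ~q_2)) & (q_2 & ~(~q_0)) = True
    ~q_4 | (q_3 -> ~q_2) = True
      ~q_4 = False
      q_3 -> ~q_2 = True
        ~q_2 = False
    q_2 & ~(~q_0) = True
      ~(~q_0) = True
        ~q_0 = False
  (~q_1 -> ~q_2) & ~(~q_2) = True
    ~q_1 -> ~q_2 = True
      ~q_1 = False
      ~q_2 = False
    ~(~q_2) = True
      ~q_2 = False
Both conjuncts True, so the formula holds.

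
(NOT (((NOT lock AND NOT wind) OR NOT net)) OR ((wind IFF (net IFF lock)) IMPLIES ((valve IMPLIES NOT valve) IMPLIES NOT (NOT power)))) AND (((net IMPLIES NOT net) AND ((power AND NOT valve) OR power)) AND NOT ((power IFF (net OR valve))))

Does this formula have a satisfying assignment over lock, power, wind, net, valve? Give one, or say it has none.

lock=F, power=T, wind=T, net=F, valve=F

  NOT (((NOT lock AND NOT wind) OR NOT net)) OR ((wind IFF (net IFF lock)) IMPLIES ((valve IMPLIES NOT valve) IMPLIES NOT (NOT power))) = True
    NOT (((NOT lock AND NOT wind) OR NOT net)) = False
      (NOT lock AND NOT wind) OR NOT net = True
        NOT lock AND NOT wind = False
          NOT lock = True
          NOT wind = False
        NOT net = True
    (wind IFF (net IFF lock)) IMPLIES ((valve IMPLIES NOT valve) IMPLIES NOT (NOT power)) = True
      wind IFF (net IFF lock) = True
        net IFF lock = True
      (valve IMPLIES NOT valve) IMPLIES NOT (NOT power) = True
        valve IMPLIES NOT valve = True
          NOT valve = True
        NOT (NOT power) = True
          NOT power = False
  ((net IMPLIES NOT net) AND ((power AND NOT valve) OR power)) AND NOT ((power IFF (net OR valve))) = True
    (net IMPLIES NOT net) AND ((power AND NOT valve) OR power) = True
      net IMPLIES NOT net = True
        NOT net = True
      (power AND NOT valve) OR power = True
        power AND NOT valve = True
          NOT valve = True
    NOT ((power IFF (net OR valve))) = True
      power IFF (net OR valve) = False
        net OR valve = False
Both conjuncts True, so the formula holds.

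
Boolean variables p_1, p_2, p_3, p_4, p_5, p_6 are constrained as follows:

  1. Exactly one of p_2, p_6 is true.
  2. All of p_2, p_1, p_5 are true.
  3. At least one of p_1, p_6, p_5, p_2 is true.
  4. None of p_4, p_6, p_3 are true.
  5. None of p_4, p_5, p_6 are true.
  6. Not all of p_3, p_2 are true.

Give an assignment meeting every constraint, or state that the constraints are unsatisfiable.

Unsatisfiable — no assignment works.

Case p_5 = True:
  Constraint (5) is violated (p_5=T) — contradiction.
Case p_5 = False:
  Constraint (2) is violated (p_5=F) — contradiction.
Both cases fail — unsatisfiable.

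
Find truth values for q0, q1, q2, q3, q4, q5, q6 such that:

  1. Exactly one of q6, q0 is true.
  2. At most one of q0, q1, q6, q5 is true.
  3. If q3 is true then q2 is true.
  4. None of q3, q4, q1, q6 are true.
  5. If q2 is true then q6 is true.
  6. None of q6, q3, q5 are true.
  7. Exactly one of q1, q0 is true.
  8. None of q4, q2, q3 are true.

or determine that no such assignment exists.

q0: True; q1: False; q2: False; q3: False; q4: False; q5: False; q6: False

  (1) {q6, q0}: 1 true — exactly one ✓
  (2) {q0, q1, q6, q5}: 1 true — at most one ✓
  (3) q3=F ⇒ q2: vacuous ✓
  (4) {q3, q4, q1, q6}: 0 true — none ✓
  (5) q2=F ⇒ q6: vacuous ✓
  (6) {q6, q3, q5}: 0 true — none ✓
  (7) {q1, q0}: 1 true — exactly one ✓
  (8) {q4, q2, q3}: 0 true — none ✓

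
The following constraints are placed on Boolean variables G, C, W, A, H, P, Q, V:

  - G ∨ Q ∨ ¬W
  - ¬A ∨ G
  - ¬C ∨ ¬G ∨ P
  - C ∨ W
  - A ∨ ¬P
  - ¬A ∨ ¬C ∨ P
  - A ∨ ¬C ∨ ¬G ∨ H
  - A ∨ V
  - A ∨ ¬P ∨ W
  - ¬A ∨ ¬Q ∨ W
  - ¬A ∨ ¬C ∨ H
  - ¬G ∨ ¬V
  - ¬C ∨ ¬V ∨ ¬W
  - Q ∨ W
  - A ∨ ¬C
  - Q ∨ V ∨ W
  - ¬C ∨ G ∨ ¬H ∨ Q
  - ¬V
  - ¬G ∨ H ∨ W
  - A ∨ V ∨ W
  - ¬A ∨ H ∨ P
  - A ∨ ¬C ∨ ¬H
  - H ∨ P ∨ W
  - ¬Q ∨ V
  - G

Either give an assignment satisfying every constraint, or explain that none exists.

Unit clause (¬V) forces V = False.
In (¬Q ∨ V) only ¬Q is left, so Q = False.
Unit clause (G) forces G = True.
In (A ∨ V) only A is left, so A = True.
In (Q ∨ W) only W is left, so W = True.
Set C = True.
  then (¬C ∨ ¬G ∨ P) forces P = True.
  then (¬A ∨ ¬C ∨ H) forces H = True.
All clauses satisfied.

G: True; C: True; W: True; A: True; H: True; P: True; Q: False; V: False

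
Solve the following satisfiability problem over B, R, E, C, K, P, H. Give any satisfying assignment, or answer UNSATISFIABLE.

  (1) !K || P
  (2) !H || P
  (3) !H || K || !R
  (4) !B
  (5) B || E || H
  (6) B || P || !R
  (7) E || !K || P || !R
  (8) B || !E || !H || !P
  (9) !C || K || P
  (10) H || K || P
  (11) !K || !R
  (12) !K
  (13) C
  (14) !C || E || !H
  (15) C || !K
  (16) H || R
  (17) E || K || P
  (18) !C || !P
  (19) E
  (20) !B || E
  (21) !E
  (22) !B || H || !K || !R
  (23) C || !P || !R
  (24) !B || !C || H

Unsatisfiable

Case E = True:
  Clause (!E) is falsified — contradiction.
Case E = False:
  Clause (E) is falsified — contradiction.
Both cases fail, so the formula is unsatisfiable.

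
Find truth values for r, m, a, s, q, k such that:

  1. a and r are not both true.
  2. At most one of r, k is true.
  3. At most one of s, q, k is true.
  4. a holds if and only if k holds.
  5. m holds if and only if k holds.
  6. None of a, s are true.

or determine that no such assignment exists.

r: True, m: False, a: False, s: False, q: True, k: False

  (1) a=F, r=T — not both ✓
  (2) {r, k}: 1 true — at most one ✓
  (3) {s, q, k}: 1 true — at most one ✓
  (4) a=F, k=F — same ✓
  (5) m=F, k=F — same ✓
  (6) {a, s}: 0 true — none ✓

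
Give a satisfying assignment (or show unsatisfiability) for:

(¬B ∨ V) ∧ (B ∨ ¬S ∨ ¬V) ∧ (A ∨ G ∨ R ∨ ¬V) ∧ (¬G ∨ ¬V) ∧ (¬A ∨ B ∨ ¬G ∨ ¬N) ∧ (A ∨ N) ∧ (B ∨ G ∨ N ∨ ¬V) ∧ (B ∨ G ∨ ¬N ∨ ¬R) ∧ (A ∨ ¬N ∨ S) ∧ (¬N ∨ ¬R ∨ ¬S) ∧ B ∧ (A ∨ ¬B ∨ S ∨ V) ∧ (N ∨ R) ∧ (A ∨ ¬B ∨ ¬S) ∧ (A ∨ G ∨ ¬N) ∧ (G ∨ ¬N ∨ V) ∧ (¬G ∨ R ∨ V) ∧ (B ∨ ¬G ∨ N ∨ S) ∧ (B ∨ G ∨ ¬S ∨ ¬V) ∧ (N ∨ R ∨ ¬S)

S = True; V = True; R = False; N = True; B = True; A = True; G = False

Unit clause (B) forces B = True.
In (¬B ∨ V) only V is left, so V = True.
In (¬G ∨ ¬V) only ¬G is left, so G = False.
Set S = True.
  then (A ∨ ¬B ∨ ¬S) forces A = True.
Set R = False.
  then (N ∨ R) forces N = True.
All clauses satisfied.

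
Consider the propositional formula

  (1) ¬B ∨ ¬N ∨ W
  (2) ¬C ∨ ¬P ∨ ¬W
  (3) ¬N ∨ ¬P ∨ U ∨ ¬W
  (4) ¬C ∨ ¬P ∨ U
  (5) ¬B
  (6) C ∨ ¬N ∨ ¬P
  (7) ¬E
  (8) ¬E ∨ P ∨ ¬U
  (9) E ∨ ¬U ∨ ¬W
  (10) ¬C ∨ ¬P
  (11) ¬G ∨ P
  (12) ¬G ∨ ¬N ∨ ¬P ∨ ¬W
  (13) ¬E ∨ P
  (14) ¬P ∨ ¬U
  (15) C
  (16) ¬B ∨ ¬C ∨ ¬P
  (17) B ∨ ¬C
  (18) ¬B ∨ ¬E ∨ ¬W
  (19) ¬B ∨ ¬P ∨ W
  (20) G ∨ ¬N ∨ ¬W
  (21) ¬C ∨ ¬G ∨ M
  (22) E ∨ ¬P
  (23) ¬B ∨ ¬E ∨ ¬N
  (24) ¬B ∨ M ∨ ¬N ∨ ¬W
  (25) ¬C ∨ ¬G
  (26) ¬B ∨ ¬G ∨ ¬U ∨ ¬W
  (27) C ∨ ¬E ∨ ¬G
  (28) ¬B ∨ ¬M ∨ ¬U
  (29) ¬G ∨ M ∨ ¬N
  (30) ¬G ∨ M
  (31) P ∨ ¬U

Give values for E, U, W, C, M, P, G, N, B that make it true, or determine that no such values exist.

Case C = True:
  (¬B) forces B = False.
  Clause (B ∨ ¬C) is falsified — contradiction.
Case C = False:
  Clause (C) is falsified — contradiction.
Both cases fail, so the formula is unsatisfiable.

UNSATISFIABLE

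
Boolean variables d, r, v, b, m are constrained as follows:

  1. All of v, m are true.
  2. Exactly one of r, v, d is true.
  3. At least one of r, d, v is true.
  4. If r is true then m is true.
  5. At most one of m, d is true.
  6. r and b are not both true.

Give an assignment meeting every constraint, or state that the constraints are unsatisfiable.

d = False, r = False, v = True, b = True, m = True

  (1) {v, m}: all 2 true ✓
  (2) {r, v, d}: 1 true — exactly one ✓
  (3) {r, d, v}: 1 true — at least one ✓
  (4) r=F ⇒ m: vacuous ✓
  (5) {m, d}: 1 true — at most one ✓
  (6) r=F, b=T — not both ✓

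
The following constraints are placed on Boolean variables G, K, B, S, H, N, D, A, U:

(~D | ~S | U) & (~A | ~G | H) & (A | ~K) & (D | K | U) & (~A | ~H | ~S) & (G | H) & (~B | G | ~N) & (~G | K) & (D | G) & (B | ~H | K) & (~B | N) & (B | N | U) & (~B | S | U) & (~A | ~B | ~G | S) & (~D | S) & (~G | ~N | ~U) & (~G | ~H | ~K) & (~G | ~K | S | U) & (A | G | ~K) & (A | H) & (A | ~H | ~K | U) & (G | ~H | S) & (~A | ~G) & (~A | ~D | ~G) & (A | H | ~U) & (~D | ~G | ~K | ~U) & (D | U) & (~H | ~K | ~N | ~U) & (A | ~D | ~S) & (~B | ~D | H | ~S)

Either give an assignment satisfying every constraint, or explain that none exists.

Unsatisfiable — no assignment works.

Case G = True:
  (~G | K) forces K = True.
  (A | ~K) forces A = True.
  Clause (~A | ~G) is falsified — contradiction.
Case G = False:
  (G | H) forces H = True.
  (D | G) forces D = True.
  (~D | S) forces S = True.
  (~D | ~S | U) forces U = True.
  (~A | ~H | ~S) forces A = False.
  Clause (A | ~D | ~S) is falsified — contradiction.
Both cases fail, so the formula is unsatisfiable.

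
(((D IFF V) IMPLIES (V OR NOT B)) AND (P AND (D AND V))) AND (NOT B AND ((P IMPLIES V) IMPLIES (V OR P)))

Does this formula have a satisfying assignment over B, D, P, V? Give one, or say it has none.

B: False, D: True, P: True, V: True

  ((D IFF V) IMPLIES (V OR NOT B)) AND (P AND (D AND V)) = True
    (D IFF V) IMPLIES (V OR NOT B) = True
      D IFF V = True
      V OR NOT B = True
        NOT B = True
    P AND (D AND V) = True
      D AND V = True
  NOT B AND ((P IMPLIES V) IMPLIES (V OR P)) = True
    NOT B = True
    (P IMPLIES V) IMPLIES (V OR P) = True
      P IMPLIES V = True
      V OR P = True
Both conjuncts True, so the formula holds.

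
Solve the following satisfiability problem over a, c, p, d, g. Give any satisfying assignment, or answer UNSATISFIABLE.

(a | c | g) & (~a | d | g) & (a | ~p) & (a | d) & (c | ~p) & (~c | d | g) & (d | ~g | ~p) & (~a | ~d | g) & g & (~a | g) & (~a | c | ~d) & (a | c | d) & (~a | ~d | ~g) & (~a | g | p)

a = True, c = True, p = False, d = False, g = True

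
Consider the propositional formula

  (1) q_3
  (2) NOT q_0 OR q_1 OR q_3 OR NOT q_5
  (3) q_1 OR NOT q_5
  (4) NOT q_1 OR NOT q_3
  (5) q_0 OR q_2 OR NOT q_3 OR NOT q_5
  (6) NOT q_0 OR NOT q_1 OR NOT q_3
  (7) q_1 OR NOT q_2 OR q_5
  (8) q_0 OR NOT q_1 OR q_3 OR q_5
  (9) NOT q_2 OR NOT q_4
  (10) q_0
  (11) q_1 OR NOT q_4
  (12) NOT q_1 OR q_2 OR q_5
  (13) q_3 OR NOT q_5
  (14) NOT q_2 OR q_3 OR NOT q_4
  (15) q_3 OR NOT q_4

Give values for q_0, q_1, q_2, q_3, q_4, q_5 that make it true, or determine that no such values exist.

q_0 = True; q_1 = False; q_2 = False; q_3 = True; q_4 = False; q_5 = False

Unit clause (q_3) forces q_3 = True.
In (NOT q_1 OR NOT q_3) only NOT q_1 is left, so q_1 = False.
Unit clause (q_0) forces q_0 = True.
In (q_1 OR NOT q_4) only NOT q_4 is left, so q_4 = False.
In (q_1 OR NOT q_5) only NOT q_5 is left, so q_5 = False.
In (q_1 OR NOT q_2 OR q_5) only NOT q_2 is left, so q_2 = False.
All clauses satisfied.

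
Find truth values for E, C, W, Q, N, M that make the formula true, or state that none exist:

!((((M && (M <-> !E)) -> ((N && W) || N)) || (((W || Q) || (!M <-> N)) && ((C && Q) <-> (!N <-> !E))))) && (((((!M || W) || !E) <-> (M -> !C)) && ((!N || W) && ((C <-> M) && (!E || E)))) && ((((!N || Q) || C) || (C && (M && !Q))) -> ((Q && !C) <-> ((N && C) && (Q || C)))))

Case N = True: the conjunct !((((M && (M <-> !E)) -> ((N && W) || N)) || (((W || Q) || (!M <-> N)) && ((C && Q) <-> (!N <-> !E))))) becomes !((True || (((W || Q) || !M) && ((C && Q) <-> E)))) = False.
Case N = False: the formula simplifies to !((!((M && (M <-> !E))) || (((W || Q) || M) && ((C && Q) <-> !E)))) && (((((!M || W) || !E) <-> (M -> !C)) && ((C <-> M) && (!E || E))) && !((Q && !C))).
  M = True: simplifies to !((!(!E) || ((C && Q) <-> !E))) && ((((W || !E) <-> !C) && (C && (!E || E))) && !((Q && !C))).
    E = True: the conjunct !((!(!E) || ((C && Q) <-> !E))) becomes !((True || !((C && Q)))) = False.
    E = False: simplifies to !((C && Q)) && ((!C && C) && !((Q && !C))).
      C = True: the conjunct !C is False.
      C = False: the conjunct C is False.
  M = False: the conjunct !((!((M && (M <-> !E))) || (((W || Q) || M) && ((C && Q) <-> !E)))) becomes !((True || ((W || Q) && ((C && Q) <-> !E)))) = False.
Both cases fail — unsatisfiable.

Unsatisfiable — no assignment works.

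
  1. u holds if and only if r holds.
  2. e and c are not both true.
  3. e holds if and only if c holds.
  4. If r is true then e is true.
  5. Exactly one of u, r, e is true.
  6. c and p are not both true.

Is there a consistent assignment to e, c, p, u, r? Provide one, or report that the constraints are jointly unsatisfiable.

Case e = True:
  (2) with e=T forces c = False.
  Constraint (3) is violated (e=T, c=F) — contradiction.
Case e = False:
  (3) with e=F forces c = False.
  (4) with e=F forces r = False.
  (1) with r=F forces u = False.
  Constraint (5) is violated (u=F, r=F, e=F) — contradiction.
Both cases fail — unsatisfiable.

Unsatisfiable — no assignment works.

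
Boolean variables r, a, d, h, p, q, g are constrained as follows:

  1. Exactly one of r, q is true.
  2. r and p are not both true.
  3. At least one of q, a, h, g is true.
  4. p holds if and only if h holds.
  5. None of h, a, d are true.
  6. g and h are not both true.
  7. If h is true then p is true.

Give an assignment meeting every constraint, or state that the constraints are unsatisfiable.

r = False; a = False; d = False; h = False; p = False; q = True; g = False

  (1) {r, q}: 1 true — exactly one ✓
  (2) r=F, p=F — not both ✓
  (3) {q, a, h, g}: 1 true — at least one ✓
  (4) p=F, h=F — same ✓
  (5) {h, a, d}: 0 true — none ✓
  (6) g=F, h=F — not both ✓
  (7) h=F ⇒ p: vacuous ✓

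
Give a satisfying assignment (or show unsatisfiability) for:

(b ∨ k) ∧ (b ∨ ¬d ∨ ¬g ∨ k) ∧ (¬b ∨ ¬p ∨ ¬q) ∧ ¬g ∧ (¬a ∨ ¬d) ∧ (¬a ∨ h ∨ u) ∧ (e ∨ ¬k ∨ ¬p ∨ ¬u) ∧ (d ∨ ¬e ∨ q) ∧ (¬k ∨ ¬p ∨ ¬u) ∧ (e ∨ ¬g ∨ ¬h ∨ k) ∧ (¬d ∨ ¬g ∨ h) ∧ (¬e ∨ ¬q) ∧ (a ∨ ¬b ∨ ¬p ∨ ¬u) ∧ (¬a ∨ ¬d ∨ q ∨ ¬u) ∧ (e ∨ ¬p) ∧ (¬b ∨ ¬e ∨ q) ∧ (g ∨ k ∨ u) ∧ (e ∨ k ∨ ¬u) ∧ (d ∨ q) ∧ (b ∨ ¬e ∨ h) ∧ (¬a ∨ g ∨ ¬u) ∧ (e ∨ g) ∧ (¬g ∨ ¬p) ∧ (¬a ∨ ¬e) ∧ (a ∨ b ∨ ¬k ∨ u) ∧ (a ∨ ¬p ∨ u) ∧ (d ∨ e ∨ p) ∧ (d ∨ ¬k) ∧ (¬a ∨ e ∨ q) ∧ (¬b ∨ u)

Unit clause (¬g) forces g = False.
In (e ∨ g) only e is left, so e = True.
In (¬a ∨ ¬e) only ¬a is left, so a = False.
In (¬e ∨ ¬q) only ¬q is left, so q = False.
In (¬b ∨ ¬e ∨ q) only ¬b is left, so b = False.
In (d ∨ q) only d is left, so d = True.
In (b ∨ ¬e ∨ h) only h is left, so h = True.
In (b ∨ k) only k is left, so k = True.
In (a ∨ b ∨ ¬k ∨ u) only u is left, so u = True.
In (¬k ∨ ¬p ∨ ¬u) only ¬p is left, so p = False.
All clauses satisfied.

q: False, u: True, e: True, p: False, g: False, k: True, d: True, b: False, a: False, h: True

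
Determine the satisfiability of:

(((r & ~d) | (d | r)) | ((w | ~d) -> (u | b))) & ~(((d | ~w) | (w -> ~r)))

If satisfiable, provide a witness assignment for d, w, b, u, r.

d = False, w = True, b = False, u = True, r = True

  ((r & ~d) | (d | r)) | ((w | ~d) -> (u | b)) = True
    (r & ~d) | (d | r) = True
      r & ~d = True
        ~d = True
      d | r = True
    (w | ~d) -> (u | b) = True
      w | ~d = True
        ~d = True
      u | b = True
  ~(((d | ~w) | (w -> ~r))) = True
    (d | ~w) | (w -> ~r) = False
      d | ~w = False
        ~w = False
      w -> ~r = False
        ~r = False
Both conjuncts True, so the formula holds.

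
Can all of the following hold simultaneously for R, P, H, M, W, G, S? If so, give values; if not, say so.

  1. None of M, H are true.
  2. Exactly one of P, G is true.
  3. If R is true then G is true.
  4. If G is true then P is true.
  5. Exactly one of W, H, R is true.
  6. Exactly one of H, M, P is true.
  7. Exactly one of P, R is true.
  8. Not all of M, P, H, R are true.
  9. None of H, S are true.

R: False; P: True; H: False; M: False; W: True; G: False; S: False

  (1) {M, H}: 0 true — none ✓
  (2) {P, G}: 1 true — exactly one ✓
  (3) R=F ⇒ G: vacuous ✓
  (4) G=F ⇒ P: vacuous ✓
  (5) {W, H, R}: 1 true — exactly one ✓
  (6) {H, M, P}: 1 true — exactly one ✓
  (7) {P, R}: 1 true — exactly one ✓
  (8) {M, P, H, R}: 1/4 true — not all ✓
  (9) {H, S}: 0 true — none ✓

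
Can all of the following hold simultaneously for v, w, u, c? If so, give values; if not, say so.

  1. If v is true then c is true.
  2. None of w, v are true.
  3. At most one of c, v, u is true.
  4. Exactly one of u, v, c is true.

v = False, w = False, u = True, c = False

  (1) v=F ⇒ c: vacuous ✓
  (2) {w, v}: 0 true — none ✓
  (3) {c, v, u}: 1 true — at most one ✓
  (4) {u, v, c}: 1 true — exactly one ✓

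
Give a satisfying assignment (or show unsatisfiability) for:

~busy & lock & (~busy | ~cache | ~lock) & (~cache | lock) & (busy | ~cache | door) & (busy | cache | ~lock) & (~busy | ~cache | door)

lock=T, busy=F, door=T, cache=T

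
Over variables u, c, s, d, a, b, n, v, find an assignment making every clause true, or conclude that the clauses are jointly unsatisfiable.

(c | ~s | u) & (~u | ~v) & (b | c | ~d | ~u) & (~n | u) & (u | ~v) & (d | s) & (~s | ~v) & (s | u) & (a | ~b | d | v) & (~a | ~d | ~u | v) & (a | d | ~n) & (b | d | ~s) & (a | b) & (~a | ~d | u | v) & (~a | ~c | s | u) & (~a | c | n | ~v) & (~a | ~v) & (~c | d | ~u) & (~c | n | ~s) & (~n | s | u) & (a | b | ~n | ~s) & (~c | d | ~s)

u = True, c = False, s = True, d = False, a = True, b = True, n = False, v = False

Try u = False:
  (~n | u) forces n = False.
  (u | ~v) forces v = False.
  (s | u) forces s = True.
  (c | ~s | u) forces c = True.
  clause (~c | n | ~s) is falsified — backtrack.
So u = True.
  then (~u | ~v) forces v = False.
Set c = False.
Set s = True.
Set d = False.
  then (b | d | ~s) forces b = True.
  then (a | ~b | d | v) forces a = True.
Set n = False.
All clauses satisfied.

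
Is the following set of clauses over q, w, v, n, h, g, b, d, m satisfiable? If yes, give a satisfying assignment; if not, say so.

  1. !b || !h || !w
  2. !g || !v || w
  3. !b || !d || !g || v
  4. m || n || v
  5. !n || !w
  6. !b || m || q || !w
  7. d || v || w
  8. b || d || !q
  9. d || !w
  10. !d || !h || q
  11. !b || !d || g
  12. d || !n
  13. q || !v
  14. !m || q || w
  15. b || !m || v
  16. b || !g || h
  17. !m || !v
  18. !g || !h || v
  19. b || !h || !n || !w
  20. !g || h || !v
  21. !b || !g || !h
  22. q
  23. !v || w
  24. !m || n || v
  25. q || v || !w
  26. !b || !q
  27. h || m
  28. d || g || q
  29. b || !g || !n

Unit clause (q) forces q = True.
In (!b || !q) only !b is left, so b = False.
In (b || d || !q) only d is left, so d = True.
Set w = True.
  then (!n || !w) forces n = False.
Try v = False:
  (m || n || v) forces m = True.
  clause (b || !m || v) is falsified — backtrack.
So v = True.
  then (!m || !v) forces m = False.
  then (h || m) forces h = True.
Set g = True.
All clauses satisfied.

q: True, w: True, v: True, n: False, h: True, g: True, b: False, d: True, m: False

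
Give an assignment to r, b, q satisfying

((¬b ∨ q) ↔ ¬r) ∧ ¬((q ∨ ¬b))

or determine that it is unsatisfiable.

r: True; b: True; q: False

  (¬b ∨ q) ↔ ¬r = True
    ¬b ∨ q = False
      ¬b = False
    ¬r = False
  ¬((q ∨ ¬b)) = True
    q ∨ ¬b = False
      ¬b = False
Both conjuncts True, so the formula holds.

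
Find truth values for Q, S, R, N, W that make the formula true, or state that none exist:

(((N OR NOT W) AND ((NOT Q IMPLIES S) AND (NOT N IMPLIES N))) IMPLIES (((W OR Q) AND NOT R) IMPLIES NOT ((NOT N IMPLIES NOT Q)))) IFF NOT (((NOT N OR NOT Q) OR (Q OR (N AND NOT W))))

Q = False, S = True, R = False, N = True, W = True

  (((N OR NOT W) AND ((NOT Q IMPLIES S) AND (NOT N IMPLIES N))) IMPLIES (((W OR Q) AND NOT R) IMPLIES NOT ((NOT N IMPLIES NOT Q)))) IFF NOT (((NOT N OR NOT Q) OR (Q OR (N AND NOT W)))) = True
    ((N OR NOT W) AND ((NOT Q IMPLIES S) AND (NOT N IMPLIES N))) IMPLIES (((W OR Q) AND NOT R) IMPLIES NOT ((NOT N IMPLIES NOT Q))) = False
      (N OR NOT W) AND ((NOT Q IMPLIES S) AND (NOT N IMPLIES N)) = True
        N OR NOT W = True
          NOT W = False
        (NOT Q IMPLIES S) AND (NOT N IMPLIES N) = True
          NOT Q IMPLIES S = True
            NOT Q = True
          NOT N IMPLIES N = True
            NOT N = False
      ((W OR Q) AND NOT R) IMPLIES NOT ((NOT N IMPLIES NOT Q)) = False
        (W OR Q) AND NOT R = True
          W OR Q = True
          NOT R = True
        NOT ((NOT N IMPLIES NOT Q)) = False
          NOT N IMPLIES NOT Q = True
            NOT N = False
            NOT Q = True
    NOT (((NOT N OR NOT Q) OR (Q OR (N AND NOT W)))) = False
      (NOT N OR NOT Q) OR (Q OR (N AND NOT W)) = True
        NOT N OR NOT Q = True
          NOT N = False
          NOT Q = True
        Q OR (N AND NOT W) = False
          N AND NOT W = False
            NOT W = False
The formula evaluates to True.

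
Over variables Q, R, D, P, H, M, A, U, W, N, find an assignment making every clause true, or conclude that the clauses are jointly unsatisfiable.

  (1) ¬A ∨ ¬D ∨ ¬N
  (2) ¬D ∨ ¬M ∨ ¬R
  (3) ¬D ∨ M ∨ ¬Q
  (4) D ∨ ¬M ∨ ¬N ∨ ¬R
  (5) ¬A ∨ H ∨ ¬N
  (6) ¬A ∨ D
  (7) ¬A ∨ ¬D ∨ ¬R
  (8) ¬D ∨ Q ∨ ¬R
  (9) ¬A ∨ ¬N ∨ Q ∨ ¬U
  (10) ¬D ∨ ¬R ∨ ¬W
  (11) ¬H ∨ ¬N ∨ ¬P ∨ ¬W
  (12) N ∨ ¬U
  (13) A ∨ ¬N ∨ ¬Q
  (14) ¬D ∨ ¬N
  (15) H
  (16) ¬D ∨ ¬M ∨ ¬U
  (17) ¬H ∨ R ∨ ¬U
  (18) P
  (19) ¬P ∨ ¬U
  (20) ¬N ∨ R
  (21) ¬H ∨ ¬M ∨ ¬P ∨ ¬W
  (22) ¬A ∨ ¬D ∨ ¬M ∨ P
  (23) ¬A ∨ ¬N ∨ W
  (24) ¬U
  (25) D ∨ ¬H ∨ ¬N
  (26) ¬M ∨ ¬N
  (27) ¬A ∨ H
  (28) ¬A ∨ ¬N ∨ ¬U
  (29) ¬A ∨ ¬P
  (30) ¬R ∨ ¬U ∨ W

Unit clause (H) forces H = True.
Unit clause (P) forces P = True.
In (¬P ∨ ¬U) only ¬U is left, so U = False.
In (¬A ∨ ¬P) only ¬A is left, so A = False.
Set Q = False.
Set R = False.
  then (¬N ∨ R) forces N = False.
Set D = True.
Set M = False.
Set W = False.
All clauses satisfied.

Q: False, R: False, D: True, P: True, H: True, M: False, A: False, U: False, W: False, N: False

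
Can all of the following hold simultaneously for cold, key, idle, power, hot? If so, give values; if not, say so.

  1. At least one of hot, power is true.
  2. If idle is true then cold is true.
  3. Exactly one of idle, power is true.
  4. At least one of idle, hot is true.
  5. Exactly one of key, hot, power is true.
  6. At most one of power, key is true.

cold = True; key = False; idle = True; power = False; hot = True

  (1) {hot, power}: 1 true — at least one ✓
  (2) idle=T ⇒ cold: T ✓
  (3) {idle, power}: 1 true — exactly one ✓
  (4) {idle, hot}: 2 true — at least one ✓
  (5) {key, hot, power}: 1 true — exactly one ✓
  (6) {power, key}: 0 true — at most one ✓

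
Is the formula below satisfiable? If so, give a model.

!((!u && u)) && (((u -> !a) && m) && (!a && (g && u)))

g=T, m=T, a=F, u=T

  !((!u && u)) = True
    !u && u = False
      !u = False
  ((u -> !a) && m) && (!a && (g && u)) = True
    (u -> !a) && m = True
      u -> !a = True
        !a = True
    !a && (g && u) = True
      !a = True
      g && u = True
Both conjuncts True, so the formula holds.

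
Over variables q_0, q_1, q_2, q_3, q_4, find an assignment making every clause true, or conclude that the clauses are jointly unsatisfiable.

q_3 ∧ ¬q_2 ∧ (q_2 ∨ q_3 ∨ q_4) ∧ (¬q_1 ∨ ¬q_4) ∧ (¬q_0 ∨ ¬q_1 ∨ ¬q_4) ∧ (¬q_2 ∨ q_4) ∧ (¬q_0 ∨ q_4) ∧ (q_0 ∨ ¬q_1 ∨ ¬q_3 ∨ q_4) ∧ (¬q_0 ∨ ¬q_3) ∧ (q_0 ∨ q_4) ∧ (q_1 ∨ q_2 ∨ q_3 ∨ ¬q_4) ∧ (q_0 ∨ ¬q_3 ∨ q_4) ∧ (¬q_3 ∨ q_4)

q_0: False, q_1: False, q_2: False, q_3: True, q_4: True

Unit clause (q_3) forces q_3 = True.
Unit clause (¬q_2) forces q_2 = False.
In (¬q_0 ∨ ¬q_3) only ¬q_0 is left, so q_0 = False.
In (q_0 ∨ q_4) only q_4 is left, so q_4 = True.
In (¬q_1 ∨ ¬q_4) only ¬q_1 is left, so q_1 = False.
All clauses satisfied.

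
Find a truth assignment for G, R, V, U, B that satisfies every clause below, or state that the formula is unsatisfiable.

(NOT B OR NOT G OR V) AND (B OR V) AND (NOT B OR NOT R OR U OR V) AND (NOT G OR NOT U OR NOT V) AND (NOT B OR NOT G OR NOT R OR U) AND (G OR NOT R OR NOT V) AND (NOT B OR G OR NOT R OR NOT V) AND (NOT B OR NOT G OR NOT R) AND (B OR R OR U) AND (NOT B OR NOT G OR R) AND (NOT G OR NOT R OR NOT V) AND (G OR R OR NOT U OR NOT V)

G: False, R: False, V: True, U: False, B: True

Set G = False.
Set R = False.
Set V = True.
  then (G OR R OR NOT U OR NOT V) forces U = False.
  then (B OR R OR U) forces B = True.
All clauses satisfied.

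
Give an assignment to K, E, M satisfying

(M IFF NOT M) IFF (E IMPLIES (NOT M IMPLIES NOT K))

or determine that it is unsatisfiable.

K: True, E: True, M: False

  (M IFF NOT M) IFF (E IMPLIES (NOT M IMPLIES NOT K)) = True
    M IFF NOT M = False
      NOT M = True
    E IMPLIES (NOT M IMPLIES NOT K) = False
      NOT M IMPLIES NOT K = False
        NOT M = True
        NOT K = False
The formula evaluates to True.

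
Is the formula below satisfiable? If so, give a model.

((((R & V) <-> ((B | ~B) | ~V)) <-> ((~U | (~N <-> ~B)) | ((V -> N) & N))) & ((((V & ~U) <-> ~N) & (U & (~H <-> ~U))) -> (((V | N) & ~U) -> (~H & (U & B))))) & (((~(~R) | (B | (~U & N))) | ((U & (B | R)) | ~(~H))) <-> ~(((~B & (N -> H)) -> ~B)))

Case B = True: the conjunct ((~(~R) | (B | (~U & N))) | ((U & (B | R)) | ~(~H))) <-> ~(((~B & (N -> H)) -> ~B)) becomes (True | (U | ~(~H))) <-> ~True = False.
Case B = False: the formula simplifies to (((R & V) <-> ((~U | ~N) | ((V -> N) & N))) & ((((V & ~U) <-> ~N) & (U & (~H <-> ~U))) -> ~(((V | N) & ~U)))) & ~(((~(~R) | (~U & N)) | ((U & R) | ~(~H)))).
  U = True: simplifies to ((R & V) <-> (~N | ((V -> N) & N))) & ~((~(~R) | (R | ~(~H)))).
    R = True: the conjunct ~((~(~R) | (R | ~(~H)))) becomes ~((True | True)) = False.
    R = False: simplifies to ~((~N | ((V -> N) & N))) & ~(~(~H)).
      N = True: the conjunct ~((~N | ((V -> N) & N))) becomes ~((False | True)) = False.
      N = False: the conjunct ~((~N | ((V -> N) & N))) becomes ~((True | False)) = False.
  U = False: simplifies to (R & V) & ~(((~(~R) | N) | ~(~H))).
    R = True: the conjunct ~(((~(~R) | N) | ~(~H))) becomes ~((True | ~(~H))) = False.
    R = False: the conjunct R is False.
Both cases fail — unsatisfiable.

UNSATISFIABLE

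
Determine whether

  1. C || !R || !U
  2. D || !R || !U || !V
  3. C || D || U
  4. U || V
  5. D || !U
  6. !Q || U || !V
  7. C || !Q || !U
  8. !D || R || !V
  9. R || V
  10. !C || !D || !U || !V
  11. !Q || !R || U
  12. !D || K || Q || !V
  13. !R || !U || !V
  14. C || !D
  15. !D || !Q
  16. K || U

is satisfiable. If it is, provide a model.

U = True, D = True, R = True, C = True, V = False, Q = False, K = False

Set U = True.
  then (D || !U) forces D = True.
  then (C || !D) forces C = True.
  then (!D || !Q) forces Q = False.
  then (!C || !D || !U || !V) forces V = False.
  then (R || V) forces R = True.
Set K = False.
All clauses satisfied.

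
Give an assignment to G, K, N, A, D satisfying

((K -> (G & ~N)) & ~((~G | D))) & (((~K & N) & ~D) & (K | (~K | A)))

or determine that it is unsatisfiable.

G: True; K: False; N: True; A: False; D: False

  (K -> (G & ~N)) & ~((~G | D)) = True
    K -> (G & ~N) = True
      G & ~N = False
        ~N = False
    ~((~G | D)) = True
      ~G | D = False
        ~G = False
  ((~K & N) & ~D) & (K | (~K | A)) = True
    (~K & N) & ~D = True
      ~K & N = True
        ~K = True
      ~D = True
    K | (~K | A) = True
      ~K | A = True
        ~K = True
Both conjuncts True, so the formula holds.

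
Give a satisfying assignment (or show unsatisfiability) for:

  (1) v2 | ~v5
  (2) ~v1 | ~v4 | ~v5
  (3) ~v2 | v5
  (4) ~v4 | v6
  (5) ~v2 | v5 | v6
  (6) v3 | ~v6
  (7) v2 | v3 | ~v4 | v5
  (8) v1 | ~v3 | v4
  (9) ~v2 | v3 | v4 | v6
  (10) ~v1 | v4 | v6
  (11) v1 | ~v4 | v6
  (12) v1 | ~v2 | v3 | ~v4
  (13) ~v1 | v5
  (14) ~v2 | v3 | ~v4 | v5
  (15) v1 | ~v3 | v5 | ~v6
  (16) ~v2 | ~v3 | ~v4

v1 = False, v2 = False, v3 = False, v4 = False, v5 = False, v6 = False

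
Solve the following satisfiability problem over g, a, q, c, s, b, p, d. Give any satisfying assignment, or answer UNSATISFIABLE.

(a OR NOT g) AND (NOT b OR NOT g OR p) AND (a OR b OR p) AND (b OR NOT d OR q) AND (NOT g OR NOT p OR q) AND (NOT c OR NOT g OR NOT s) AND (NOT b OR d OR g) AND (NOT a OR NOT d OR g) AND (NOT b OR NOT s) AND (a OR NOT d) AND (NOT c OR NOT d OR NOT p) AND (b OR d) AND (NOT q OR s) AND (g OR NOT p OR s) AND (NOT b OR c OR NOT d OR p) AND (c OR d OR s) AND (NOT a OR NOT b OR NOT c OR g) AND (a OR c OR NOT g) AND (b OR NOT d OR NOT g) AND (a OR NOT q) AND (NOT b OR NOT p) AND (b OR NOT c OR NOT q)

Case d = True:
  (a OR NOT d) forces a = True.
  (NOT a OR NOT d OR g) forces g = True.
  (b OR NOT d OR NOT g) forces b = True.
  (NOT b OR NOT g OR p) forces p = True.
  Clause (NOT b OR NOT p) is falsified — contradiction.
Case d = False:
  (b OR d) forces b = True.
  (NOT b OR d OR g) forces g = True.
  (a OR NOT g) forces a = True.
  (NOT b OR NOT g OR p) forces p = True.
  Clause (NOT b OR NOT p) is falsified — contradiction.
Both cases fail, so the formula is unsatisfiable.

Unsatisfiable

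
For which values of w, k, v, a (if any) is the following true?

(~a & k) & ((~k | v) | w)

w = True, k = True, v = True, a = False

  ~a & k = True
    ~a = True
  (~k | v) | w = True
    ~k | v = True
      ~k = False
Both conjuncts True, so the formula holds.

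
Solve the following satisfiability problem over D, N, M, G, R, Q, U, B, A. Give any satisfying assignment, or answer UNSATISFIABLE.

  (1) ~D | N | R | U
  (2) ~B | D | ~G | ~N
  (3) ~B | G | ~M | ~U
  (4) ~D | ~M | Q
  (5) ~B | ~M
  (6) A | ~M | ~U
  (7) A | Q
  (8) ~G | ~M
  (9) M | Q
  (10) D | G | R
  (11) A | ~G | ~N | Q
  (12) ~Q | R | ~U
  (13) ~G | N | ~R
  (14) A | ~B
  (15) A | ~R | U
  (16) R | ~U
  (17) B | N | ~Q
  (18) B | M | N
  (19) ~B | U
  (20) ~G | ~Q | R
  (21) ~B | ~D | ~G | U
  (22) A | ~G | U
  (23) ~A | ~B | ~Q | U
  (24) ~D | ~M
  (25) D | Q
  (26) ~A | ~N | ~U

Set D = True.
  then (~D | ~M) forces M = False.
  then (M | Q) forces Q = True.
Set N = True.
Set G = False.
Set R = True.
Set U = True.
  then (~A | ~N | ~U) forces A = False.
  then (A | ~B) forces B = False.
All clauses satisfied.

D: True; N: True; M: False; G: False; R: True; Q: True; U: True; B: False; A: False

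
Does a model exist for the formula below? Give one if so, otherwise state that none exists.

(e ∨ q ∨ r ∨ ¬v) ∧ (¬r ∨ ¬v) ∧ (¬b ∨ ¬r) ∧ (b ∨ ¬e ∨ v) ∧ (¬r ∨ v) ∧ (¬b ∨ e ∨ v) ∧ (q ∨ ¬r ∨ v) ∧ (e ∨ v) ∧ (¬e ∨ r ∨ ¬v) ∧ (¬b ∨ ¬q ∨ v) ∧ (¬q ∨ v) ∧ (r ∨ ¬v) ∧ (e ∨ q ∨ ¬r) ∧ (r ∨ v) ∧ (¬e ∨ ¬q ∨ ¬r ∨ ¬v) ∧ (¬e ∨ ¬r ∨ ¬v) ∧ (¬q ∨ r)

Case r = True:
  (¬r ∨ ¬v) forces v = False.
  Clause (¬r ∨ v) is falsified — contradiction.
Case r = False:
  (r ∨ ¬v) forces v = False.
  Clause (r ∨ v) is falsified — contradiction.
Both cases fail, so the formula is unsatisfiable.

Unsatisfiable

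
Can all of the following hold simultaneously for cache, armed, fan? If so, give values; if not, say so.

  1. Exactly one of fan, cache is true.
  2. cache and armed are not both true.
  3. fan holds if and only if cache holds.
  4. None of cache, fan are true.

Unsatisfiable

Case cache = True:
  Constraint (4) is violated (cache=T) — contradiction.
Case cache = False:
  (1) with cache=F forces fan = True.
  Constraint (3) is violated (fan=T, cache=F) — contradiction.
Both cases fail — unsatisfiable.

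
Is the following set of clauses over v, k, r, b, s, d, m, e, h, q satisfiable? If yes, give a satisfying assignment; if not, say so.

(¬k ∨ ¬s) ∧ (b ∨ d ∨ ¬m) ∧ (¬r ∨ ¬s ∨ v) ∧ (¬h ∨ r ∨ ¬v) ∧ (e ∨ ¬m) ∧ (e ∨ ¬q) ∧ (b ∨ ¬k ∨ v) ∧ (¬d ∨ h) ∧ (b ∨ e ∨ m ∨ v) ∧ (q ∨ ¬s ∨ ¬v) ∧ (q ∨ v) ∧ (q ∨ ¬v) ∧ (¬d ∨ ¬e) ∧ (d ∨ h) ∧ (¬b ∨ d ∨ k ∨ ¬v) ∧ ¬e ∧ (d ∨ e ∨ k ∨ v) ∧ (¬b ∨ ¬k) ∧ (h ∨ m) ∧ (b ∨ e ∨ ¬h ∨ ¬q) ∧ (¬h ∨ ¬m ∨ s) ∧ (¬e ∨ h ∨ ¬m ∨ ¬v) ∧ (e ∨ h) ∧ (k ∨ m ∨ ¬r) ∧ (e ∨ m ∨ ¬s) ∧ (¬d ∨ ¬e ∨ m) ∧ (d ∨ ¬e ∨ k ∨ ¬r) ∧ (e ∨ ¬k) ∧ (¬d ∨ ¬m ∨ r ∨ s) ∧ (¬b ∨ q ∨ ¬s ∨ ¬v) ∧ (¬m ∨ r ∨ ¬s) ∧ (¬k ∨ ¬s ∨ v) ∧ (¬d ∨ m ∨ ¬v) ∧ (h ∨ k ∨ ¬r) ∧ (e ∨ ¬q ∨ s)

Case q = True:
  (e ∨ ¬q) forces e = True.
  Clause (¬e) is falsified — contradiction.
Case q = False:
  (q ∨ v) forces v = True.
  Clause (q ∨ ¬v) is falsified — contradiction.
Both cases fail, so the formula is unsatisfiable.

No satisfying assignment exists.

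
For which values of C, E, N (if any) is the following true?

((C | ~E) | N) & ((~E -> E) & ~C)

C = False, E = True, N = True

  (C | ~E) | N = True
    C | ~E = False
      ~E = False
  (~E -> E) & ~C = True
    ~E -> E = True
      ~E = False
    ~C = True
Both conjuncts True, so the formula holds.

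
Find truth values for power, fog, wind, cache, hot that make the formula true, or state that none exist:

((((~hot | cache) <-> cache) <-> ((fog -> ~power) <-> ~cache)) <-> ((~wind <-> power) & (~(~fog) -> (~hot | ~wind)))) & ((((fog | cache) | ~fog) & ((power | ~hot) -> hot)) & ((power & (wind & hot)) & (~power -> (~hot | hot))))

power = True, fog = True, wind = True, cache = False, hot = True

  (((~hot | cache) <-> cache) <-> ((fog -> ~power) <-> ~cache)) <-> ((~wind <-> power) & (~(~fog) -> (~hot | ~wind))) = True
    ((~hot | cache) <-> cache) <-> ((fog -> ~power) <-> ~cache) = False
      (~hot | cache) <-> cache = True
        ~hot | cache = False
          ~hot = False
      (fog -> ~power) <-> ~cache = False
        fog -> ~power = False
          ~power = False
        ~cache = True
    (~wind <-> power) & (~(~fog) -> (~hot | ~wind)) = False
      ~wind <-> power = False
        ~wind = False
      ~(~fog) -> (~hot | ~wind) = False
        ~(~fog) = True
          ~fog = False
        ~hot | ~wind = False
          ~hot = False
          ~wind = False
  (((fog | cache) | ~fog) & ((power | ~hot) -> hot)) & ((power & (wind & hot)) & (~power -> (~hot | hot))) = True
    ((fog | cache) | ~fog) & ((power | ~hot) -> hot) = True
      (fog | cache) | ~fog = True
        fog | cache = True
        ~fog = False
      (power | ~hot) -> hot = True
        power | ~hot = True
          ~hot = False
    (power & (wind & hot)) & (~power -> (~hot | hot)) = True
      power & (wind & hot) = True
        wind & hot = True
      ~power -> (~hot | hot) = True
        ~power = False
        ~hot | hot = True
          ~hot = False
Both conjuncts True, so the formula holds.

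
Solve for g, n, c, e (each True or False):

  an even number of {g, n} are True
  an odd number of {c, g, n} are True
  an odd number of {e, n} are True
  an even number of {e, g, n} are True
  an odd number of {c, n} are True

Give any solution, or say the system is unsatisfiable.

Adding constraints 2, 3, 4, 5 mod 2: every variable appears an even number of times on the left, so the left side is 0.
But the right sides sum to 1 (mod 2). 0 ≠ 1 — the system is inconsistent.

Unsatisfiable — no assignment works.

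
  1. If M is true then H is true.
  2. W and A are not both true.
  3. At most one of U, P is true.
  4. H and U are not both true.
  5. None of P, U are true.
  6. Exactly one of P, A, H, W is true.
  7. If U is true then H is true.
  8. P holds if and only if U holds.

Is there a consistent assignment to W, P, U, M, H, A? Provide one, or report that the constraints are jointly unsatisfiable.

W: False, P: False, U: False, M: False, H: False, A: True

  (1) M=F ⇒ H: vacuous ✓
  (2) W=F, A=T — not both ✓
  (3) {U, P}: 0 true — at most one ✓
  (4) H=F, U=F — not both ✓
  (5) {P, U}: 0 true — none ✓
  (6) {P, A, H, W}: 1 true — exactly one ✓
  (7) U=F ⇒ H: vacuous ✓
  (8) P=F, U=F — same ✓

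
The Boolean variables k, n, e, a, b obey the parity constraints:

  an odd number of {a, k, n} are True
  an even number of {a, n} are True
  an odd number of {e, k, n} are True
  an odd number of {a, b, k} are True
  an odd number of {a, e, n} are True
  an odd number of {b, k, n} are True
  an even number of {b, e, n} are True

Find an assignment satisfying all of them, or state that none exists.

Unsatisfiable

Adding constraints 1, 2, 4, 5, 7 mod 2: every variable appears an even number of times on the left, so the left side is 0.
But the right sides sum to 1 (mod 2). 0 ≠ 1 — the system is inconsistent.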